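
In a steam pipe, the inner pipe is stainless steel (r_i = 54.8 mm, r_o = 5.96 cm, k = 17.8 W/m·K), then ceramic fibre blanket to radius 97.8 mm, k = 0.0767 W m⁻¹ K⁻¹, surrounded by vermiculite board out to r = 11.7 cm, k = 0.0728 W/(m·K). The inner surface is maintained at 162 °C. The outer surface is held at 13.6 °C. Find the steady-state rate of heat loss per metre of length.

Series thermal resistances, inner to outer:
  R'_stainless steel = ln(0.0596/0.0548)/(2πk) = 0.08397/(2π·17.8) = 7.508×10^-4 m·K/W
  R'_ceramic fibre blanket = ln(0.0978/0.0596)/(2πk) = 0.4953/(2π·0.0767) = 1.028 m·K/W
  R'_vermiculite board = ln(0.117/0.0978)/(2πk) = 0.1792/(2π·0.0728) = 0.3919 m·K/W
ΣR = 7.508×10^-4 + 1.028 + 0.3919 = 1.421 m·K/W
Q' = ΔT/ΣR = (162 °C − 13.6 °C)/1.421 = 104 W/m

Q' = 104 W/m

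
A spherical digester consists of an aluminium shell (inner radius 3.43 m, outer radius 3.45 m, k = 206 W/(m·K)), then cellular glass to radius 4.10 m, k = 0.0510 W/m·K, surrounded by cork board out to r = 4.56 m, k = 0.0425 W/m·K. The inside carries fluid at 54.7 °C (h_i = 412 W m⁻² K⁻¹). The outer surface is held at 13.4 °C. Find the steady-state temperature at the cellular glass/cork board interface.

T = 29.6 °C

Treat each layer as a resistance in series:
  R_conv,in = 1/(4πr²h) = 1/(4π·3.43²·412) = 1.642×10^-5 K/W
  R_aluminium = (1/3.43 − 1/3.45)/(4πk) = 0.001690/(4π·206) = 6.529×10^-7 K/W
  R_cellular glass = (1/3.45 − 1/4.10)/(4πk) = 0.04595/(4π·0.0510) = 0.07170 K/W
  R_cork board = (1/4.10 − 1/4.56)/(4πk) = 0.02460/(4π·0.0425) = 0.04607 K/W
ΣR = 1.642×10^-5 + 6.529×10^-7 + 0.07170 + 0.04607 = 0.1178 K/W
Q = ΔT/ΣR = (54.7 °C − 13.4 °C)/0.1178 = 350.6 W
From the inner boundary to the cellular glass/cork board interface, ΣR_partial = 0.07172 K/W.
T_interface = T_in − Q·ΣR_partial = 54.7 °C − (350.6)(0.07172) = 29.6 °C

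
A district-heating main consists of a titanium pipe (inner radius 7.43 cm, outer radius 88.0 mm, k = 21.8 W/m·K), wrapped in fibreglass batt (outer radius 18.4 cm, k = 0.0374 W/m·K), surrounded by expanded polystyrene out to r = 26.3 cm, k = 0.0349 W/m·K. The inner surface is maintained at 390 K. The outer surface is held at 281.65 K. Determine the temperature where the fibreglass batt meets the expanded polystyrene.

Resistance network (inner→outer):
  R'_titanium = ln(0.0880/0.0743)/(2πk) = 0.1692/(2π·21.8) = 0.001235 m·K/W
  R'_fibreglass batt = ln(0.184/0.0880)/(2πk) = 0.7376/(2π·0.0374) = 3.139 m·K/W
  R'_expanded polystyrene = ln(0.263/0.184)/(2πk) = 0.3572/(2π·0.0349) = 1.629 m·K/W
ΣR = 0.001235 + 3.139 + 1.629 = 4.769 m·K/W
Q' = ΔT/ΣR = (390 K − 281.65 K)/4.769 = 22.72 W/m
From the inner boundary to the fibreglass batt/expanded polystyrene interface, ΣR_partial = 3.140 m·K/W.
T_interface = T_in − Q'·ΣR_partial = 390 K − (22.72)(3.140) = 318.7 K

T = 318.7 K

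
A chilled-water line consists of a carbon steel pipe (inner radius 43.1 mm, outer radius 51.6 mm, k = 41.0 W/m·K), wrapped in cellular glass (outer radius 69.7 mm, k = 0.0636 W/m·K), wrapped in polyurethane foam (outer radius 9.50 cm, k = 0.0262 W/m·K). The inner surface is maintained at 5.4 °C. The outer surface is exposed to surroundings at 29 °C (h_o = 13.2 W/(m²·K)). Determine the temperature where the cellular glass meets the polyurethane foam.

T = 11.8 °C

Resistance network (inner→outer):
  R'_carbon steel = ln(0.0516/0.0431)/(2πk) = 0.1800/(2π·41.0) = 6.987×10^-4 m·K/W
  R'_cellular glass = ln(0.0697/0.0516)/(2πk) = 0.3007/(2π·0.0636) = 0.7524 m·K/W
  R'_polyurethane foam = ln(0.0950/0.0697)/(2πk) = 0.3097/(2π·0.0262) = 1.881 m·K/W
  R'_conv,out = 1/(2πr h) = 1/(2π·0.0950·13.2) = 0.1269 m·K/W
ΣR = 6.987×10^-4 + 0.7524 + 1.881 + 0.1269 = 2.761 m·K/W
Q' = ΔT/ΣR = (5.4 °C − 29 °C)/2.761 = -8.548 W/m
From the inner boundary to the cellular glass/polyurethane foam interface, ΣR_partial = 0.7531 m·K/W.
T_interface = T_in − Q'·ΣR_partial = 5.4 °C − (-8.548)(0.7531) = 11.8 °C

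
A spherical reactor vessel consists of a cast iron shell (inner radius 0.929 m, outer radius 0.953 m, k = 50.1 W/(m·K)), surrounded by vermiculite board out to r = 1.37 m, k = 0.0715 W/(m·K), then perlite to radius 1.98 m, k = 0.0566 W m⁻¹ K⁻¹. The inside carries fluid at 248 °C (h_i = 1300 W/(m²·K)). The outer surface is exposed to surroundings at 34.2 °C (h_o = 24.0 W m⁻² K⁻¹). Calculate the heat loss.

Q = 318 W

Series thermal resistances, inner to outer:
  R_conv,in = 1/(4πr²h) = 1/(4π·0.929²·1300) = 7.093×10^-5 K/W
  R_cast iron = (1/0.929 − 1/0.953)/(4πk) = 0.02711/(4π·50.1) = 4.306×10^-5 K/W
  R_vermiculite board = (1/0.953 − 1/1.37)/(4πk) = 0.3194/(4π·0.0715) = 0.3555 K/W
  R_perlite = (1/1.37 − 1/1.98)/(4πk) = 0.2249/(4π·0.0566) = 0.3162 K/W
  R_conv,out = 1/(4πr²h) = 1/(4π·1.98²·24.0) = 8.458×10^-4 K/W
ΣR = 7.093×10^-5 + 4.306×10^-5 + 0.3555 + 0.3162 + 8.458×10^-4 = 0.6727 K/W
Q = ΔT/ΣR = (248 °C − 34.2 °C)/0.6727 = 318 W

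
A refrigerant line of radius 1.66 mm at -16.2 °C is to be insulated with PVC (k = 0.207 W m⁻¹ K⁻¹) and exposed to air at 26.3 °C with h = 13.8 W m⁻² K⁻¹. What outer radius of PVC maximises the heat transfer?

r_cr = 1.50 cm

For a cylinder, r_cr = k_ins/h = 0.207/13.8 = 0.0150 m = 1.50 cm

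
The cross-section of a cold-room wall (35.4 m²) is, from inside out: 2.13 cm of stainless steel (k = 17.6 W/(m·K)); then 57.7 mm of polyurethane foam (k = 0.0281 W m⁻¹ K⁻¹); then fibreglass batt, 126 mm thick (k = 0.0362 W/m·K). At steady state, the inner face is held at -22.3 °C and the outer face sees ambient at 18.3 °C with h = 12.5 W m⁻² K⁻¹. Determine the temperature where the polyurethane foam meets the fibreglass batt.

T = -7.44 °C

Treat each layer as a resistance in series:
  R_stainless steel = L/(kA) = 0.0213/(17.6·35.4) = 3.419×10^-5 K/W
  R_polyurethane foam = L/(kA) = 0.0577/(0.0281·35.4) = 0.05801 K/W
  R_fibreglass batt = L/(kA) = 0.126/(0.0362·35.4) = 0.09832 K/W
  R_conv,out = 1/(hA) = 1/(12.5·35.4) = 0.002260 K/W
ΣR = 3.419×10^-5 + 0.05801 + 0.09832 + 0.002260 = 0.1586 K/W
Q = ΔT/ΣR = (-22.3 °C − 18.3 °C)/0.1586 = -256.0 W
From the inner boundary to the polyurethane foam/fibreglass batt interface, ΣR_partial = 0.05804 K/W.
T_interface = T_in − Q·ΣR_partial = -22.3 °C − (-256.0)(0.05804) = -7.44 °C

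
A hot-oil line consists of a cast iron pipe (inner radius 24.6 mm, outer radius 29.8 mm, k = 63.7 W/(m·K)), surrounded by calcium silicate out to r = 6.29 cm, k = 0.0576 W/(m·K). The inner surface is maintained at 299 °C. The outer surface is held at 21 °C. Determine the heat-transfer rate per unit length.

Q' = 135 W/m

Resistance network (inner→outer):
  R'_cast iron = ln(0.0298/0.0246)/(2πk) = 0.1918/(2π·63.7) = 4.791×10^-4 m·K/W
  R'_calcium silicate = ln(0.0629/0.0298)/(2πk) = 0.7470/(2π·0.0576) = 2.064 m·K/W
ΣR = 4.791×10^-4 + 2.064 = 2.064 m·K/W
Q' = ΔT/ΣR = (299 °C − 21 °C)/2.064 = 135 W/m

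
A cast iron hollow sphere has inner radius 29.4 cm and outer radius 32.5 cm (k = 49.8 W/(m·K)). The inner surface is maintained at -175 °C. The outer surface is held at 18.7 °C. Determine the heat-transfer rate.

Q = 3.74×10^5 W

Q = 4πk·ΔT/(1/r₁ − 1/r₂) = 4π × 49.8 × 193.7 / (1/0.294 − 1/0.325) = 3.74×10^5 W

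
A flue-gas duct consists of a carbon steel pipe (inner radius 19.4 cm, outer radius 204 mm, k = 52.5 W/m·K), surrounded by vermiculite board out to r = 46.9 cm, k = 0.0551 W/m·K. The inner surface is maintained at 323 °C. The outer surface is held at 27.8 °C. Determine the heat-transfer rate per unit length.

Series thermal resistances, inner to outer:
  R'_carbon steel = ln(0.204/0.194)/(2πk) = 0.05026/(2π·52.5) = 1.524×10^-4 m·K/W
  R'_vermiculite board = ln(0.469/0.204)/(2πk) = 0.8325/(2π·0.0551) = 2.405 m·K/W
ΣR = 1.524×10^-4 + 2.405 = 2.405 m·K/W
Q' = ΔT/ΣR = (323 °C − 27.8 °C)/2.405 = 123 W/m

Q' = 123 W/m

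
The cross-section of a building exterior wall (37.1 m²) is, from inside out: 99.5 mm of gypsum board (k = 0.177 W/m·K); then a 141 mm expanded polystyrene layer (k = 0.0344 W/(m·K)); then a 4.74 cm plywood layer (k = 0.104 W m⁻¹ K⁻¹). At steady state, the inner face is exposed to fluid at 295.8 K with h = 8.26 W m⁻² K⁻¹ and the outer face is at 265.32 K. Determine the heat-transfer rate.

Resistance network (inner→outer):
  R_conv,in = 1/(hA) = 1/(8.26·37.1) = 0.003263 K/W
  R_gypsum board = L/(kA) = 0.0995/(0.177·37.1) = 0.01515 K/W
  R_expanded polystyrene = L/(kA) = 0.141/(0.0344·37.1) = 0.1105 K/W
  R_plywood = L/(kA) = 0.0474/(0.104·37.1) = 0.01228 K/W
ΣR = 0.003263 + 0.01515 + 0.1105 + 0.01228 = 0.1412 K/W
Q = ΔT/ΣR = (295.8 K − 265.32 K)/0.1412 = 216 W

Q = 216 W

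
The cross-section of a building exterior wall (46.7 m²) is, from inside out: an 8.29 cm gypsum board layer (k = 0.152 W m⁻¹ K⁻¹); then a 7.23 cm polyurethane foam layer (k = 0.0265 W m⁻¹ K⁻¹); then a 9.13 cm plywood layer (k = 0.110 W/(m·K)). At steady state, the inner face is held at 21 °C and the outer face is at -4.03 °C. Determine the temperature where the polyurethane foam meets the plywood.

Series thermal resistances, inner to outer:
  R_gypsum board = L/(kA) = 0.0829/(0.152·46.7) = 0.01168 K/W
  R_polyurethane foam = L/(kA) = 0.0723/(0.0265·46.7) = 0.05842 K/W
  R_plywood = L/(kA) = 0.0913/(0.110·46.7) = 0.01777 K/W
ΣR = 0.01168 + 0.05842 + 0.01777 = 0.08787 K/W
Q = ΔT/ΣR = (21 °C − -4.03 °C)/0.08787 = 284.9 W
From the inner boundary to the polyurethane foam/plywood interface, ΣR_partial = 0.07010 K/W.
T_interface = T_in − Q·ΣR_partial = 21 °C − (284.9)(0.07010) = 1.03 °C

T = 1.03 °C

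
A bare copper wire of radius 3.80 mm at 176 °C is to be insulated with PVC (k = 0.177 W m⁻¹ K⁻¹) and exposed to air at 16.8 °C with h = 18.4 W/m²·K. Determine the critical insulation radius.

For a cylinder, r_cr = k_ins/h = 0.177/18.4 = 0.00962 m = 0.962 cm

r_cr = 0.962 cm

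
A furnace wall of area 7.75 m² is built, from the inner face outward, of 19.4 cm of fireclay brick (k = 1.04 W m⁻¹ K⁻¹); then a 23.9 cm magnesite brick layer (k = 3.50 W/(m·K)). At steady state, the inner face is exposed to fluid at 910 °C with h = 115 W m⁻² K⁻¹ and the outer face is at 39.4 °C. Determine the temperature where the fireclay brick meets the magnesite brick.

T = 265 °C

Series thermal resistances, inner to outer:
  R_conv,in = 1/(hA) = 1/(115·7.75) = 0.001122 K/W
  R_fireclay brick = L/(kA) = 0.194/(1.04·7.75) = 0.02407 K/W
  R_magnesite brick = L/(kA) = 0.239/(3.50·7.75) = 0.008811 K/W
ΣR = 0.001122 + 0.02407 + 0.008811 = 0.03400 K/W
Q = ΔT/ΣR = (910 °C − 39.4 °C)/0.03400 = 25610 W
From the inner boundary to the fireclay brick/magnesite brick interface, ΣR_partial = 0.02519 K/W.
T_interface = T_in − Q·ΣR_partial = 910 °C − (25610)(0.02519) = 265 °C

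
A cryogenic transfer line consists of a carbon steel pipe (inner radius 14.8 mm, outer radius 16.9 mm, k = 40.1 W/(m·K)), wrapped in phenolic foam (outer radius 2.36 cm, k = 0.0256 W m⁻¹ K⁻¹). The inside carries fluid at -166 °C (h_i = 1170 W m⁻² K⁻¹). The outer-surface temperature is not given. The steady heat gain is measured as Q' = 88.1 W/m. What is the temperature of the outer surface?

Sum the resistances:
  R'_conv,in = 1/(2πr h) = 1/(2π·0.0148·1170) = 0.009191 m·K/W
  R'_carbon steel = ln(0.0169/0.0148)/(2πk) = 0.1327/(2π·40.1) = 5.266×10^-4 m·K/W
  R'_phenolic foam = ln(0.0236/0.0169)/(2πk) = 0.3339/(2π·0.0256) = 2.076 m·K/W
ΣR = 2.086 m·K/W
ΔT = Q'·ΣR = 88.1 × 2.086 = 183.8 K
Heat flows inward, so T_out = T_in + ΔT = -166 + 183.8 = 17.8 °C

T_out = 17.8 °C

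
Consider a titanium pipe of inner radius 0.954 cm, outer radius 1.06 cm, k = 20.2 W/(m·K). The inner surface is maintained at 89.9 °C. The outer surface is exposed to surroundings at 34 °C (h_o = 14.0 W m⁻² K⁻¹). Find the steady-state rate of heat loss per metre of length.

Resistance network (inner→outer):
  R'_titanium = ln(0.0106/0.00954)/(2πk) = 0.1054/(2π·20.2) = 8.301×10^-4 m·K/W
  R'_conv,out = 1/(2πr h) = 1/(2π·0.0106·14.0) = 1.072 m·K/W
ΣR = 8.301×10^-4 + 1.072 = 1.073 m·K/W
Q' = ΔT/ΣR = (89.9 °C − 34 °C)/1.073 = 52.1 W/m

Q' = 52.1 W/m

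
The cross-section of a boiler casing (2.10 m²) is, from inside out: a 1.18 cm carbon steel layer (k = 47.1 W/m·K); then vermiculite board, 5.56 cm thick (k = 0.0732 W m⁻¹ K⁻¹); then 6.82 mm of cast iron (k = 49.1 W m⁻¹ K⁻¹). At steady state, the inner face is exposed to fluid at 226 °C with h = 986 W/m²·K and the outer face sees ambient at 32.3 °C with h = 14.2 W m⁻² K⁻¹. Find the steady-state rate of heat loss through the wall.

Q = 489 W

Treat each layer as a resistance in series:
  R_conv,in = 1/(hA) = 1/(986·2.10) = 4.830×10^-4 K/W
  R_carbon steel = L/(kA) = 0.0118/(47.1·2.10) = 1.193×10^-4 K/W
  R_vermiculite board = L/(kA) = 0.0556/(0.0732·2.10) = 0.3617 K/W
  R_cast iron = L/(kA) = 0.00682/(49.1·2.10) = 6.614×10^-5 K/W
  R_conv,out = 1/(hA) = 1/(14.2·2.10) = 0.03353 K/W
ΣR = 4.830×10^-4 + 1.193×10^-4 + 0.3617 + 6.614×10^-5 + 0.03353 = 0.3959 K/W
Q = ΔT/ΣR = (226 °C − 32.3 °C)/0.3959 = 489 W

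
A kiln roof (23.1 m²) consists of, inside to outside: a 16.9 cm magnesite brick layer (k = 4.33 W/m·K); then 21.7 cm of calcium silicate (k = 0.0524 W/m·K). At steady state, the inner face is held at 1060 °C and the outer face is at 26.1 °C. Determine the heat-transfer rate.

Resistance network (inner→outer):
  R_magnesite brick = L/(kA) = 0.169/(4.33·23.1) = 0.001690 K/W
  R_calcium silicate = L/(kA) = 0.217/(0.0524·23.1) = 0.1793 K/W
ΣR = 0.001690 + 0.1793 = 0.1810 K/W
Q = ΔT/ΣR = (1060 °C − 26.1 °C)/0.1810 = 5710 W

Q = 5.71 kW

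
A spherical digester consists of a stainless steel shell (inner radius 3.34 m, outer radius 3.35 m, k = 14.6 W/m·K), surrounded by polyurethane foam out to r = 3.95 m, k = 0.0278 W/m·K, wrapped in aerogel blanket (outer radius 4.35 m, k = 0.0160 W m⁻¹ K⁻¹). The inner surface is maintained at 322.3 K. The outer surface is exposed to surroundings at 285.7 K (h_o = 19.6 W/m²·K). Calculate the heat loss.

Q = 149 W

Treat each layer as a resistance in series:
  R_stainless steel = (1/3.34 − 1/3.35)/(4πk) = 8.937×10^-4/(4π·14.6) = 4.871×10^-6 K/W
  R_polyurethane foam = (1/3.35 − 1/3.95)/(4πk) = 0.04534/(4π·0.0278) = 0.1298 K/W
  R_aerogel blanket = (1/3.95 − 1/4.35)/(4πk) = 0.02328/(4π·0.0160) = 0.1158 K/W
  R_conv,out = 1/(4πr²h) = 1/(4π·4.35²·19.6) = 2.146×10^-4 K/W
ΣR = 4.871×10^-6 + 0.1298 + 0.1158 + 2.146×10^-4 = 0.2458 K/W
Q = ΔT/ΣR = (322.3 K − 285.7 K)/0.2458 = 149 W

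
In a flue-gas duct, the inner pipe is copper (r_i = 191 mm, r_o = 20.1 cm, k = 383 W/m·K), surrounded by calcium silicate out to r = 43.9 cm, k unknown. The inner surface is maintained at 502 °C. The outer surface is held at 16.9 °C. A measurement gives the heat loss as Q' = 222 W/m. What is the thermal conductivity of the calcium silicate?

ΣR = ΔT/Q' = |502 − 16.9|/222 = 2.185 m·K/W
Known resistances:
  R'_copper = ln(0.201/0.191)/(2πk) = 0.05103/(2π·383) = 2.121×10^-5 m·K/W
R_calcium silicate = ΣR − ΣR_known = 2.185 − 2.121×10^-5 = 2.185 m·K/W
ln(r₂/r₁)/(2πk) = 2.185 ⇒ k = 0.7812/(2π·2.185) = 0.0569 W/m·K

k = 0.0569 W/m·K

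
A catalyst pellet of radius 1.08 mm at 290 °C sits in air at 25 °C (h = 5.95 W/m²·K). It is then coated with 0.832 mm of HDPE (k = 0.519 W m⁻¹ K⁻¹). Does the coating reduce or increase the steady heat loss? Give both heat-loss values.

Critical radius for a sphere: r_cr = 2k/h = 0.174 m = 17.4 cm.
Outer radius after coating: r₂ = 0.00108 + 8.32×10^-4 = 0.001912 m.
Since r₁ < r_cr and r₂ ≤ r_cr, the coating moves toward the maximum at r_cr — heat loss rises.
Bare: R = 1/(4πr₁²h) = 11470 K/W; Q = 265/11470 = 0.0231 W.
Coated: R = R_cond + R_conv = 3720 K/W; Q = 265/3720 = 0.0712 W.

increases: 0.0231 → 0.0712 W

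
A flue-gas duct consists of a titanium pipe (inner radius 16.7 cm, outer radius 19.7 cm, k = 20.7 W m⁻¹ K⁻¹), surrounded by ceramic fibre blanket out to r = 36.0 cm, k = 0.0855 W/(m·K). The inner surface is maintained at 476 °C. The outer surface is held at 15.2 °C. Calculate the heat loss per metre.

Resistance network (inner→outer):
  R'_titanium = ln(0.197/0.167)/(2πk) = 0.1652/(2π·20.7) = 0.001270 m·K/W
  R'_ceramic fibre blanket = ln(0.360/0.197)/(2πk) = 0.6029/(2π·0.0855) = 1.122 m·K/W
ΣR = 0.001270 + 1.122 = 1.123 m·K/W
Q' = ΔT/ΣR = (476 °C − 15.2 °C)/1.123 = 410 W/m

Q' = 410 W/m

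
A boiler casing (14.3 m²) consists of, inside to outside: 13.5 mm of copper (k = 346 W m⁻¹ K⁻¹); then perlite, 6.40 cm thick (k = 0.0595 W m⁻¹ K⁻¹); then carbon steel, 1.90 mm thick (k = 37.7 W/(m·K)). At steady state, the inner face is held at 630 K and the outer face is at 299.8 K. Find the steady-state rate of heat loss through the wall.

Q = 4390 W

Treat each layer as a resistance in series:
  R_copper = L/(kA) = 0.0135/(346·14.3) = 2.728×10^-6 K/W
  R_perlite = L/(kA) = 0.0640/(0.0595·14.3) = 0.07522 K/W
  R_carbon steel = L/(kA) = 0.00190/(37.7·14.3) = 3.524×10^-6 K/W
ΣR = 2.728×10^-6 + 0.07522 + 3.524×10^-6 = 0.07523 K/W
Q = ΔT/ΣR = (630 K − 299.8 K)/0.07523 = 4390 W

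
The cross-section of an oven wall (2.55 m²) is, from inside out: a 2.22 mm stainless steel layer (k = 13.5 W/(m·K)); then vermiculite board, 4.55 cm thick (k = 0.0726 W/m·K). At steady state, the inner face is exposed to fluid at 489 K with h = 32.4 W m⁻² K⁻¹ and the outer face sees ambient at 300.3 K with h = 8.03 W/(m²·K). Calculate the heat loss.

Q = 615 W

Resistance network (inner→outer):
  R_conv,in = 1/(hA) = 1/(32.4·2.55) = 0.01210 K/W
  R_stainless steel = L/(kA) = 0.00222/(13.5·2.55) = 6.449×10^-5 K/W
  R_vermiculite board = L/(kA) = 0.0455/(0.0726·2.55) = 0.2458 K/W
  R_conv,out = 1/(hA) = 1/(8.03·2.55) = 0.04884 K/W
ΣR = 0.01210 + 6.449×10^-5 + 0.2458 + 0.04884 = 0.3068 K/W
Q = ΔT/ΣR = (489 K − 300.3 K)/0.3068 = 615 W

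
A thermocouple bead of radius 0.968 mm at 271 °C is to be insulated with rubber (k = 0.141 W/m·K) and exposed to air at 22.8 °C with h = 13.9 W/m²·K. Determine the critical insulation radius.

r_cr = 2.03 cm

For a sphere, r_cr = 2k_ins/h = 2·0.141/13.9 = 0.0203 m = 2.03 cm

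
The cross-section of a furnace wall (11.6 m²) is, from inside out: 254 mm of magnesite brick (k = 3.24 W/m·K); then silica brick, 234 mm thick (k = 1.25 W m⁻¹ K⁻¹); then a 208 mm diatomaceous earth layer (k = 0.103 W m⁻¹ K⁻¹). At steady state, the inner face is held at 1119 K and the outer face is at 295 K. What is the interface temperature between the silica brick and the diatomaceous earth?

Series thermal resistances, inner to outer:
  R_magnesite brick = L/(kA) = 0.254/(3.24·11.6) = 0.006758 K/W
  R_silica brick = L/(kA) = 0.234/(1.25·11.6) = 0.01614 K/W
  R_diatomaceous earth = L/(kA) = 0.208/(0.103·11.6) = 0.1741 K/W
ΣR = 0.006758 + 0.01614 + 0.1741 = 0.1970 K/W
Q = ΔT/ΣR = (1119 K − 295 K)/0.1970 = 4183 W
From the inner boundary to the silica brick/diatomaceous earth interface, ΣR_partial = 0.02290 K/W.
T_interface = T_in − Q·ΣR_partial = 1119 K − (4183)(0.02290) = 1023 K

T = 1023 K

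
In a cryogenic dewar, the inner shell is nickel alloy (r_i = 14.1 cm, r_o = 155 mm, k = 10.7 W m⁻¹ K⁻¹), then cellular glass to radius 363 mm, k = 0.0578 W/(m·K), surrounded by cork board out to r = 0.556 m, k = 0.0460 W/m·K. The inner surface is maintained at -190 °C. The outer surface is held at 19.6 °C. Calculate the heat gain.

Q = 31.1 W

Series thermal resistances, inner to outer:
  R_nickel alloy = (1/0.141 − 1/0.155)/(4πk) = 0.6406/(4π·10.7) = 0.004764 K/W
  R_cellular glass = (1/0.155 − 1/0.363)/(4πk) = 3.697/(4π·0.0578) = 5.090 K/W
  R_cork board = (1/0.363 − 1/0.556)/(4πk) = 0.9563/(4π·0.0460) = 1.654 K/W
ΣR = 0.004764 + 5.090 + 1.654 = 6.749 K/W
Q = ΔT/ΣR = (-190 °C − 19.6 °C)/6.749 = -31.1 W
(Negative Q ⇒ heat flows inward; heat gain = 31.1 W.)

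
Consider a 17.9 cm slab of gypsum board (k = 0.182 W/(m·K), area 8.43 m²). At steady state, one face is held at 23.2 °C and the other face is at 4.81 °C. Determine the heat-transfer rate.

Q = kA·ΔT/L = 0.182 × 8.43 × |23.2 °C − 4.81 °C| / 0.179 = 158 W

Q = 158 W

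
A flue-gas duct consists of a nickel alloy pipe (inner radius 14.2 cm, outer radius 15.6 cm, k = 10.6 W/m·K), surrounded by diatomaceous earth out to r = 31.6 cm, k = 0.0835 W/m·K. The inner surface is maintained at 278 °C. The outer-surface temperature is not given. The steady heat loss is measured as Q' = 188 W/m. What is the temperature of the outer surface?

T_out = 24.8 °C

Series resistances:
  R'_nickel alloy = ln(0.156/0.142)/(2πk) = 0.09403/(2π·10.6) = 0.001412 m·K/W
  R'_diatomaceous earth = ln(0.316/0.156)/(2πk) = 0.7059/(2π·0.0835) = 1.345 m·K/W
ΣR = 1.347 m·K/W
ΔT = Q'·ΣR = 188 × 1.347 = 253.2 K
Heat flows outward, so T_out = T_in − ΔT = 278 − 253.2 = 24.8 °C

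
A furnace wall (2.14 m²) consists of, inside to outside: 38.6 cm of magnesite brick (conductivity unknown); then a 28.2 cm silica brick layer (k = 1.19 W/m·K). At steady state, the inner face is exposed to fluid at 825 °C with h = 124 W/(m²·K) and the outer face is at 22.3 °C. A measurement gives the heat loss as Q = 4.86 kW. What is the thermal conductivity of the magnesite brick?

k = 3.56 W/m·K

ΣR = ΔT/Q = |825 − 22.3|/4860 = 0.1652 K/W
Known resistances:
  R_conv,in = 1/(hA) = 1/(124·2.14) = 0.003768 K/W
  R_silica brick = L/(kA) = 0.282/(1.19·2.14) = 0.1107 K/W
R_magnesite brick = ΣR − ΣR_known = 0.1652 − 0.1145 = 0.05070 K/W
L/(kA) = 0.05070 ⇒ k = 0.386/(0.05070·2.14) = 3.56 W/m·K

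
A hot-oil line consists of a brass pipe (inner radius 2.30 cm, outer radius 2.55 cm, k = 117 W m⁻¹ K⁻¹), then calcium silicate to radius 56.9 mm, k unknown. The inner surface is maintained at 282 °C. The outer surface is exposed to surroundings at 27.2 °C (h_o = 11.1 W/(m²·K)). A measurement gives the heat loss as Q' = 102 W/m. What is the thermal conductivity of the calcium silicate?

k = 0.0569 W/m·K

ΣR = ΔT/Q' = |282 − 27.2|/102 = 2.498 m·K/W
Known resistances:
  R'_brass = ln(0.0255/0.0230)/(2πk) = 0.1032/(2π·117) = 1.404×10^-4 m·K/W
  R'_conv,out = 1/(2πr h) = 1/(2π·0.0569·11.1) = 0.2520 m·K/W
R_calcium silicate = ΣR − ΣR_known = 2.498 − 0.2521 = 2.246 m·K/W
ln(r₂/r₁)/(2πk) = 2.246 ⇒ k = 0.8026/(2π·2.246) = 0.0569 W/m·K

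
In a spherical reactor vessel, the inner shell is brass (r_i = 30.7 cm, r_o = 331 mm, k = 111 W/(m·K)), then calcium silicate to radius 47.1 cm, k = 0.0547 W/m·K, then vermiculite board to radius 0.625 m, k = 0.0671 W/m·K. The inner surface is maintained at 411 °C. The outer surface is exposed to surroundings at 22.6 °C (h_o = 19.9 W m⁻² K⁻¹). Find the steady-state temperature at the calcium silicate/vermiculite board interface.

Series thermal resistances, inner to outer:
  R_brass = (1/0.307 − 1/0.331)/(4πk) = 0.2362/(4π·111) = 1.693×10^-4 K/W
  R_calcium silicate = (1/0.331 − 1/0.471)/(4πk) = 0.8980/(4π·0.0547) = 1.306 K/W
  R_vermiculite board = (1/0.471 − 1/0.625)/(4πk) = 0.5231/(4π·0.0671) = 0.6204 K/W
  R_conv,out = 1/(4πr²h) = 1/(4π·0.625²·19.9) = 0.01024 K/W
ΣR = 1.693×10^-4 + 1.306 + 0.6204 + 0.01024 = 1.937 K/W
Q = ΔT/ΣR = (411 °C − 22.6 °C)/1.937 = 200.5 W
From the inner boundary to the calcium silicate/vermiculite board interface, ΣR_partial = 1.306 K/W.
T_interface = T_in − Q·ΣR_partial = 411 °C − (200.5)(1.306) = 149 °C

T = 149 °C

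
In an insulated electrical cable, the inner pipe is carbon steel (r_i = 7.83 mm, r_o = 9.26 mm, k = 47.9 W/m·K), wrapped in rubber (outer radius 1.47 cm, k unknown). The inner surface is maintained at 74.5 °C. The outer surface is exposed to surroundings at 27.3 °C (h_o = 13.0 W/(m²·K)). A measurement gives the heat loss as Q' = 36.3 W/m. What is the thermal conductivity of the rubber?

ΣR = ΔT/Q' = |74.5 − 27.3|/36.3 = 1.300 m·K/W
Known resistances:
  R'_carbon steel = ln(0.00926/0.00783)/(2πk) = 0.1677/(2π·47.9) = 5.573×10^-4 m·K/W
  R'_conv,out = 1/(2πr h) = 1/(2π·0.0147·13.0) = 0.8328 m·K/W
R_rubber = ΣR − ΣR_known = 1.300 − 0.8334 = 0.4666 m·K/W
ln(r₂/r₁)/(2πk) = 0.4666 ⇒ k = 0.4621/(2π·0.4666) = 0.158 W/m·K

k = 0.158 W/m·K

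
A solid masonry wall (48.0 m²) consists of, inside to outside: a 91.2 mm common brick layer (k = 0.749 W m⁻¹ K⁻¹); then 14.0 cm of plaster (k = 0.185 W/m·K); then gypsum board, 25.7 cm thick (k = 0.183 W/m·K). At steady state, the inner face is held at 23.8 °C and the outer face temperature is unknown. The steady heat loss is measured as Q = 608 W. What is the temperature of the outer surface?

Sum the resistances:
  R_common brick = L/(kA) = 0.0912/(0.749·48.0) = 0.002537 K/W
  R_plaster = L/(kA) = 0.140/(0.185·48.0) = 0.01577 K/W
  R_gypsum board = L/(kA) = 0.257/(0.183·48.0) = 0.02926 K/W
ΣR = 0.04756 K/W
ΔT = Q·ΣR = 608 × 0.04756 = 28.92 K
Heat flows outward, so T_out = T_in − ΔT = 23.8 − 28.92 = -5.12 °C

T_out = -5.12 °C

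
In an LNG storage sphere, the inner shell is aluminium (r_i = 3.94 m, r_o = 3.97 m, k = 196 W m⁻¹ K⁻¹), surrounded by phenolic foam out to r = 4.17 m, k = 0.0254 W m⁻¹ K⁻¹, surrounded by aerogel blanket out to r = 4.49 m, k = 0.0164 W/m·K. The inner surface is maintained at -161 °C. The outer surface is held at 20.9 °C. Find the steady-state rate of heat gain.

Series thermal resistances, inner to outer:
  R_aluminium = (1/3.94 − 1/3.97)/(4πk) = 0.001918/(4π·196) = 7.787×10^-7 K/W
  R_phenolic foam = (1/3.97 − 1/4.17)/(4πk) = 0.01208/(4π·0.0254) = 0.03785 K/W
  R_aerogel blanket = (1/4.17 − 1/4.49)/(4πk) = 0.01709/(4π·0.0164) = 0.08293 K/W
ΣR = 7.787×10^-7 + 0.03785 + 0.08293 = 0.1208 K/W
Q = ΔT/ΣR = (-161 °C − 20.9 °C)/0.1208 = -1510 W
(Negative Q ⇒ heat flows inward; heat gain = 1510 W.)

Q = 1510 W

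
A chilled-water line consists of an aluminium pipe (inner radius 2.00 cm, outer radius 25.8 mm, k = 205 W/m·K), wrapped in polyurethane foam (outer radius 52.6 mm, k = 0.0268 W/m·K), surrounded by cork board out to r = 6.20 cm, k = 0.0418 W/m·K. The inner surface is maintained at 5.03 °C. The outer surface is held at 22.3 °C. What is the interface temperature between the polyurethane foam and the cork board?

T = 20.1 °C

Resistance network (inner→outer):
  R'_aluminium = ln(0.0258/0.0200)/(2πk) = 0.2546/(2π·205) = 1.977×10^-4 m·K/W
  R'_polyurethane foam = ln(0.0526/0.0258)/(2πk) = 0.7123/(2π·0.0268) = 4.230 m·K/W
  R'_cork board = ln(0.0620/0.0526)/(2πk) = 0.1644/(2π·0.0418) = 0.6260 m·K/W
ΣR = 1.977×10^-4 + 4.230 + 0.6260 = 4.856 m·K/W
Q' = ΔT/ΣR = (5.03 °C − 22.3 °C)/4.856 = -3.556 W/m
From the inner boundary to the polyurethane foam/cork board interface, ΣR_partial = 4.230 m·K/W.
T_interface = T_in − Q'·ΣR_partial = 5.03 °C − (-3.556)(4.230) = 20.1 °C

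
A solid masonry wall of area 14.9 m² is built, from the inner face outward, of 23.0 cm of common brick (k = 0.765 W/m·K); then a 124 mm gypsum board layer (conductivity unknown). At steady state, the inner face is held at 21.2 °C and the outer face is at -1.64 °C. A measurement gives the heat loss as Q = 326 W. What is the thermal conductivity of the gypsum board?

ΣR = ΔT/Q = |21.2 − -1.64|/326 = 0.07006 K/W
Known resistances:
  R_common brick = L/(kA) = 0.230/(0.765·14.9) = 0.02018 K/W
R_gypsum board = ΣR − ΣR_known = 0.07006 − 0.02018 = 0.04988 K/W
L/(kA) = 0.04988 ⇒ k = 0.124/(0.04988·14.9) = 0.167 W/m·K

k = 0.167 W/m·K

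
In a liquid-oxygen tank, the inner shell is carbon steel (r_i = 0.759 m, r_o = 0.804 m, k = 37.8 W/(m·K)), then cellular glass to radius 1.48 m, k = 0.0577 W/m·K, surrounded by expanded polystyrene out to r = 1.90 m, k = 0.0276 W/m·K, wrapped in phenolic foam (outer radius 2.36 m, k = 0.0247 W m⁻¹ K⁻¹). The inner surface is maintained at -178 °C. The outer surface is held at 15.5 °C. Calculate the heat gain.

Q = 125 W

Resistance network (inner→outer):
  R_carbon steel = (1/0.759 − 1/0.804)/(4πk) = 0.07374/(4π·37.8) = 1.552×10^-4 K/W
  R_cellular glass = (1/0.804 − 1/1.48)/(4πk) = 0.5681/(4π·0.0577) = 0.7835 K/W
  R_expanded polystyrene = (1/1.48 − 1/1.90)/(4πk) = 0.1494/(4π·0.0276) = 0.4306 K/W
  R_phenolic foam = (1/1.90 − 1/2.36)/(4πk) = 0.1026/(4π·0.0247) = 0.3305 K/W
ΣR = 1.552×10^-4 + 0.7835 + 0.4306 + 0.3305 = 1.545 K/W
Q = ΔT/ΣR = (-178 °C − 15.5 °C)/1.545 = -125 W
(Negative Q ⇒ heat flows inward; heat gain = 125 W.)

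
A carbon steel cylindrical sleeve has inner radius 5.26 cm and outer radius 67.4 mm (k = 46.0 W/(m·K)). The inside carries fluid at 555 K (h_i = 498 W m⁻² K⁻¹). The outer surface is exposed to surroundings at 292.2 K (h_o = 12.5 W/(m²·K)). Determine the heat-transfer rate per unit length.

Q' = 1340 W/m

Treat each layer as a resistance in series:
  R'_conv,in = 1/(2πr h) = 1/(2π·0.0526·498) = 0.006076 m·K/W
  R'_carbon steel = ln(0.0674/0.0526)/(2πk) = 0.2479/(2π·46.0) = 8.578×10^-4 m·K/W
  R'_conv,out = 1/(2πr h) = 1/(2π·0.0674·12.5) = 0.1889 m·K/W
ΣR = 0.006076 + 8.578×10^-4 + 0.1889 = 0.1958 m·K/W
Q' = ΔT/ΣR = (555 K − 292.2 K)/0.1958 = 1340 W/m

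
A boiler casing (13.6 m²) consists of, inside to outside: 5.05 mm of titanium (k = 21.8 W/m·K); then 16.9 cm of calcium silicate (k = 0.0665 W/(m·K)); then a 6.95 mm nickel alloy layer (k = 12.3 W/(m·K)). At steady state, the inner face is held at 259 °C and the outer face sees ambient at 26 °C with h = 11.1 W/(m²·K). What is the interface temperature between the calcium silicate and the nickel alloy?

Series thermal resistances, inner to outer:
  R_titanium = L/(kA) = 0.00505/(21.8·13.6) = 1.703×10^-5 K/W
  R_calcium silicate = L/(kA) = 0.169/(0.0665·13.6) = 0.1869 K/W
  R_nickel alloy = L/(kA) = 0.00695/(12.3·13.6) = 4.155×10^-5 K/W
  R_conv,out = 1/(hA) = 1/(11.1·13.6) = 0.006624 K/W
ΣR = 1.703×10^-5 + 0.1869 + 4.155×10^-5 + 0.006624 = 0.1936 K/W
Q = ΔT/ΣR = (259 °C − 26 °C)/0.1936 = 1204 W
From the inner boundary to the calcium silicate/nickel alloy interface, ΣR_partial = 0.1869 K/W.
T_interface = T_in − Q·ΣR_partial = 259 °C − (1204)(0.1869) = 34.0 °C

T = 34.0 °C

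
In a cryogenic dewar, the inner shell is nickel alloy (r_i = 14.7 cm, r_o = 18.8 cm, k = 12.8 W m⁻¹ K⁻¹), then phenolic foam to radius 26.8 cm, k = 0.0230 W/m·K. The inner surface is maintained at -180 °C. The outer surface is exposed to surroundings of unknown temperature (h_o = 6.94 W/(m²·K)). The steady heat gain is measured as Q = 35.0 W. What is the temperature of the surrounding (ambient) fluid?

T_out = 18.2 °C

Series resistances:
  R_nickel alloy = (1/0.147 − 1/0.188)/(4πk) = 1.484/(4π·12.8) = 0.009223 K/W
  R_phenolic foam = (1/0.188 − 1/0.268)/(4πk) = 1.588/(4π·0.0230) = 5.494 K/W
  R_conv,out = 1/(4πr²h) = 1/(4π·0.268²·6.94) = 0.1596 K/W
ΣR = 5.663 K/W
ΔT = Q·ΣR = 35.0 × 5.663 = 198.2 K
Heat flows inward, so T_out = T_in + ΔT = -180 + 198.2 = 18.2 °C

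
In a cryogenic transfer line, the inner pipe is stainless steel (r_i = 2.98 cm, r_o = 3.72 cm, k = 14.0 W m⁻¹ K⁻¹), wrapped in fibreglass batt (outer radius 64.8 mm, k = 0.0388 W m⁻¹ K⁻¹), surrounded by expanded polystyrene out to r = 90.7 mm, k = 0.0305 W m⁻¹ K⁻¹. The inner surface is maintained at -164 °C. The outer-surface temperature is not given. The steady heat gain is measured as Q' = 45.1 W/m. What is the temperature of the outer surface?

T_out = 17.9 °C

Series resistances:
  R'_stainless steel = ln(0.0372/0.0298)/(2πk) = 0.2218/(2π·14.0) = 0.002521 m·K/W
  R'_fibreglass batt = ln(0.0648/0.0372)/(2πk) = 0.5550/(2π·0.0388) = 2.277 m·K/W
  R'_expanded polystyrene = ln(0.0907/0.0648)/(2πk) = 0.3363/(2π·0.0305) = 1.755 m·K/W
ΣR = 4.034 m·K/W
ΔT = Q'·ΣR = 45.1 × 4.034 = 181.9 K
Heat flows inward, so T_out = T_in + ΔT = -164 + 181.9 = 17.9 °C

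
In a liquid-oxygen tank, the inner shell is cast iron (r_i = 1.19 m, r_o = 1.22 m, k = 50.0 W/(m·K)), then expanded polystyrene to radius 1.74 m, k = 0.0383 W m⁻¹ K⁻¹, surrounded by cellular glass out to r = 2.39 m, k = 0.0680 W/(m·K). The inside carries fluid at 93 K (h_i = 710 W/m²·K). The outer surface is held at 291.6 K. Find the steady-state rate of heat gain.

Q = 287 W

Series thermal resistances, inner to outer:
  R_conv,in = 1/(4πr²h) = 1/(4π·1.19²·710) = 7.915×10^-5 K/W
  R_cast iron = (1/1.19 − 1/1.22)/(4πk) = 0.02066/(4π·50.0) = 3.289×10^-5 K/W
  R_expanded polystyrene = (1/1.22 − 1/1.74)/(4πk) = 0.2450/(4π·0.0383) = 0.5090 K/W
  R_cellular glass = (1/1.74 − 1/2.39)/(4πk) = 0.1563/(4π·0.0680) = 0.1829 K/W
ΣR = 7.915×10^-5 + 3.289×10^-5 + 0.5090 + 0.1829 = 0.6920 K/W
Q = ΔT/ΣR = (93 K − 291.6 K)/0.6920 = -287 W
(Negative Q ⇒ heat flows inward; heat gain = 287 W.)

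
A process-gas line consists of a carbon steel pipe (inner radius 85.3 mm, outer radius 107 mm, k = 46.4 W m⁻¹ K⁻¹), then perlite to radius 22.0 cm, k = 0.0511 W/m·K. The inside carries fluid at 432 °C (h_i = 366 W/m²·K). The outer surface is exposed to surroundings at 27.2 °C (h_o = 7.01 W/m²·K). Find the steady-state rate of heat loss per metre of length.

Q' = 172 W/m

Series thermal resistances, inner to outer:
  R'_conv,in = 1/(2πr h) = 1/(2π·0.0853·366) = 0.005098 m·K/W
  R'_carbon steel = ln(0.107/0.0853)/(2πk) = 0.2267/(2π·46.4) = 7.774×10^-4 m·K/W
  R'_perlite = ln(0.220/0.107)/(2πk) = 0.7208/(2π·0.0511) = 2.245 m·K/W
  R'_conv,out = 1/(2πr h) = 1/(2π·0.220·7.01) = 0.1032 m·K/W
ΣR = 0.005098 + 7.774×10^-4 + 2.245 + 0.1032 = 2.354 m·K/W
Q' = ΔT/ΣR = (432 °C − 27.2 °C)/2.354 = 172 W/m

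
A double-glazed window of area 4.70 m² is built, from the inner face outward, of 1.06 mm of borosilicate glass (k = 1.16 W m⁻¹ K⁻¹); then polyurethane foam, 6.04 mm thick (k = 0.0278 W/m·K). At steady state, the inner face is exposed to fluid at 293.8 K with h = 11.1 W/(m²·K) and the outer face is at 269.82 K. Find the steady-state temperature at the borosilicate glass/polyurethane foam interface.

Resistance network (inner→outer):
  R_conv,in = 1/(hA) = 1/(11.1·4.70) = 0.01917 K/W
  R_borosilicate glass = L/(kA) = 0.00106/(1.16·4.70) = 1.944×10^-4 K/W
  R_polyurethane foam = L/(kA) = 0.00604/(0.0278·4.70) = 0.04623 K/W
ΣR = 0.01917 + 1.944×10^-4 + 0.04623 = 0.06559 K/W
Q = ΔT/ΣR = (293.8 K − 269.82 K)/0.06559 = 365.6 W
From the inner boundary to the borosilicate glass/polyurethane foam interface, ΣR_partial = 0.01936 K/W.
T_interface = T_in − Q·ΣR_partial = 293.8 K − (365.6)(0.01936) = 286.7 K

T = 286.7 K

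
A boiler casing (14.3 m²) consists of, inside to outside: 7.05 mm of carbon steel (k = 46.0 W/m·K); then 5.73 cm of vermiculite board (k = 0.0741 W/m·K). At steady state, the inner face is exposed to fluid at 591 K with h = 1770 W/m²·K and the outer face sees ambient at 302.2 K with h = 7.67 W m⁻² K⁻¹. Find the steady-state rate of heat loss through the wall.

Resistance network (inner→outer):
  R_conv,in = 1/(hA) = 1/(1770·14.3) = 3.951×10^-5 K/W
  R_carbon steel = L/(kA) = 0.00705/(46.0·14.3) = 1.072×10^-5 K/W
  R_vermiculite board = L/(kA) = 0.0573/(0.0741·14.3) = 0.05408 K/W
  R_conv,out = 1/(hA) = 1/(7.67·14.3) = 0.009117 K/W
ΣR = 3.951×10^-5 + 1.072×10^-5 + 0.05408 + 0.009117 = 0.06325 K/W
Q = ΔT/ΣR = (591 K − 302.2 K)/0.06325 = 4570 W

Q = 4570 W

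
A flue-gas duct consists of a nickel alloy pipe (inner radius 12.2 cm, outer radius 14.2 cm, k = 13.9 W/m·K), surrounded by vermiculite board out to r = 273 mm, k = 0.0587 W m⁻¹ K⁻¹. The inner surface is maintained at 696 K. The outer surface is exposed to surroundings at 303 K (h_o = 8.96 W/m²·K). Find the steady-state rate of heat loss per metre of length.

Q' = 214 W/m

Series thermal resistances, inner to outer:
  R'_nickel alloy = ln(0.142/0.122)/(2πk) = 0.1518/(2π·13.9) = 0.001738 m·K/W
  R'_vermiculite board = ln(0.273/0.142)/(2πk) = 0.6536/(2π·0.0587) = 1.772 m·K/W
  R'_conv,out = 1/(2πr h) = 1/(2π·0.273·8.96) = 0.06507 m·K/W
ΣR = 0.001738 + 1.772 + 0.06507 = 1.839 m·K/W
Q' = ΔT/ΣR = (696 K − 303 K)/1.839 = 214 W/m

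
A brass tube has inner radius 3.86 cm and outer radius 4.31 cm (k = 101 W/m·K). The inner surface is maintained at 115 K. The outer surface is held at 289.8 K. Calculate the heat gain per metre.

Q' = 1010 kW/m

Q' = 2πk·ΔT/ln(r₂/r₁) = 2π × 101 × 174.8 / ln(0.0431/0.0386) = 1.01×10^6 W/m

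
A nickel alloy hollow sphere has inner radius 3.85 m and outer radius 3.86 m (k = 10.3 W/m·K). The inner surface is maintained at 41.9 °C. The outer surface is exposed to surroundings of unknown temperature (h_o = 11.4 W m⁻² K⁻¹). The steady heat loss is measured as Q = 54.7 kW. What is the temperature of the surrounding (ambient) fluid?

T_out = 16.0 °C

Series resistances:
  R_nickel alloy = (1/3.85 − 1/3.86)/(4πk) = 6.729×10^-4/(4π·10.3) = 5.199×10^-6 K/W
  R_conv,out = 1/(4πr²h) = 1/(4π·3.86²·11.4) = 4.685×10^-4 K/W
ΣR = 4.737×10^-4 K/W
ΔT = Q·ΣR = 54700 × 4.737×10^-4 = 25.91 K
Heat flows outward, so T_out = T_in − ΔT = 41.9 − 25.91 = 16.0 °C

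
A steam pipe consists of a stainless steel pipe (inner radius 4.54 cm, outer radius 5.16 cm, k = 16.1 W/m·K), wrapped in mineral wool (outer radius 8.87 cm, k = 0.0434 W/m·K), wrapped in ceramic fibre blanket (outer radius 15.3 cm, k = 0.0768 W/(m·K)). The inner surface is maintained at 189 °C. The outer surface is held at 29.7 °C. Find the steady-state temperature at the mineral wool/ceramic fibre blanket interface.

Treat each layer as a resistance in series:
  R'_stainless steel = ln(0.0516/0.0454)/(2πk) = 0.1280/(2π·16.1) = 0.001265 m·K/W
  R'_mineral wool = ln(0.0887/0.0516)/(2πk) = 0.5417/(2π·0.0434) = 1.987 m·K/W
  R'_ceramic fibre blanket = ln(0.153/0.0887)/(2πk) = 0.5452/(2π·0.0768) = 1.130 m·K/W
ΣR = 0.001265 + 1.987 + 1.130 = 3.118 m·K/W
Q' = ΔT/ΣR = (189 °C − 29.7 °C)/3.118 = 51.09 W/m
From the inner boundary to the mineral wool/ceramic fibre blanket interface, ΣR_partial = 1.988 m·K/W.
T_interface = T_in − Q'·ΣR_partial = 189 °C − (51.09)(1.988) = 87.4 °C

T = 87.4 °C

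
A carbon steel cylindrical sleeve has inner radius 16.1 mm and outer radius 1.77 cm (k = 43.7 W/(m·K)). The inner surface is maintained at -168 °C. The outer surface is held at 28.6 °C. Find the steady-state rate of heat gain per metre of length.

Q' = 5.70×10^5 W/m

Q' = 2πk·ΔT/ln(r₂/r₁) = 2π × 43.7 × 196.6 / ln(0.0177/0.0161) = 5.70×10^5 W/m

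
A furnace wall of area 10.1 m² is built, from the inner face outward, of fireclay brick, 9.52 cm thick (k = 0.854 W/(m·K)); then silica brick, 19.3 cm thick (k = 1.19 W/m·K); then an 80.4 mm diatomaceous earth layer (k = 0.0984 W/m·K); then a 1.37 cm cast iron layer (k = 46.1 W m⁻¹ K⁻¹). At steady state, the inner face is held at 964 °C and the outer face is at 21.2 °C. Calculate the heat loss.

Resistance network (inner→outer):
  R_fireclay brick = L/(kA) = 0.0952/(0.854·10.1) = 0.01104 K/W
  R_silica brick = L/(kA) = 0.193/(1.19·10.1) = 0.01606 K/W
  R_diatomaceous earth = L/(kA) = 0.0804/(0.0984·10.1) = 0.08090 K/W
  R_cast iron = L/(kA) = 0.0137/(46.1·10.1) = 2.942×10^-5 K/W
ΣR = 0.01104 + 0.01606 + 0.08090 + 2.942×10^-5 = 0.1080 K/W
Q = ΔT/ΣR = (964 °C − 21.2 °C)/0.1080 = 8730 W

Q = 8.73 kW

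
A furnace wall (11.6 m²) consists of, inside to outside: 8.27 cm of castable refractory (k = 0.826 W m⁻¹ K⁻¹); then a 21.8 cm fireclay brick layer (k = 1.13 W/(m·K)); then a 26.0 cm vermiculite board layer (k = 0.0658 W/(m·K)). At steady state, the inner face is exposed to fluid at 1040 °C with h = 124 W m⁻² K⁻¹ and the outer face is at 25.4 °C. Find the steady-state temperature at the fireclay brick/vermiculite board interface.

Series thermal resistances, inner to outer:
  R_conv,in = 1/(hA) = 1/(124·11.6) = 6.952×10^-4 K/W
  R_castable refractory = L/(kA) = 0.0827/(0.826·11.6) = 0.008631 K/W
  R_fireclay brick = L/(kA) = 0.218/(1.13·11.6) = 0.01663 K/W
  R_vermiculite board = L/(kA) = 0.260/(0.0658·11.6) = 0.3406 K/W
ΣR = 6.952×10^-4 + 0.008631 + 0.01663 + 0.3406 = 0.3666 K/W
Q = ΔT/ΣR = (1040 °C − 25.4 °C)/0.3666 = 2768 W
From the inner boundary to the fireclay brick/vermiculite board interface, ΣR_partial = 0.02596 K/W.
T_interface = T_in − Q·ΣR_partial = 1040 °C − (2768)(0.02596) = 968 °C

T = 968 °C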